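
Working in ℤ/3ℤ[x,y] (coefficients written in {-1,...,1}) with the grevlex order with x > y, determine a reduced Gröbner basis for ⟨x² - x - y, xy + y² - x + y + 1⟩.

G = {y³ - y, x² - x - y, xy + y² - x + y + 1}

This is the nonlinear analogue of row-reducing a linear system.

f_1 = x² - x - y, LT = x².
f_2 = xy + y² - x + y + 1, LT = xy.

S(f_1,f_2): lcm = x²y. S = -xy² + x² + xy - y² - x.
  reduce S modulo (f_1, f_2):
  remainder y³ - y ≠ 0; add g_3 = y³ - y to the basis.

The other S-polynomials (S(f_1,g_3), S(f_2,g_3)) all reduce to 0 modulo the current basis, so we have a Gröbner basis.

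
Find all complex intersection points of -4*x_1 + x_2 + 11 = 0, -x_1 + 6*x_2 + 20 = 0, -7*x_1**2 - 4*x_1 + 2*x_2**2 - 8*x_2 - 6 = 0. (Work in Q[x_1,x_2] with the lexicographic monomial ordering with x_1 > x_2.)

Compute a lex Gröbner basis by Buchberger's algorithm.
f_1 = -4*x_1 + x_2 + 11, LT = x_1.
f_2 = -x_1 + 6*x_2 + 20, LT = x_1.
f_3 = -7*x_1**2 - 4*x_1 + 2*x_2**2 - 8*x_2 - 6, LT = x_1**2.

S(f_1,f_2): lcm = x_1. S = 23/4*x_2 + 69/4.
  leading term x_2: no divisor's leading term divides it; move 23/4*x_2 to the remainder.
  leading term 1: no divisor's leading term divides it; move 69/4 to the remainder.
  remainder 23/4*x_2 + 69/4 ≠ 0; add h_4 = 23/4*x_2 + 69/4 to the basis.

S(f_1,f_3): lcm = x_1**2. S = -1/4*x_1*x_2 - 93/28*x_1 + 2/7*x_2**2 - 8/7*x_2 - 6/7.
  leading term x_1*x_2: subtract (1/16*x_2)·f_1 from -1/4*x_1*x_2 - 93/28*x_1 + 2/7*x_2**2 - 8/7*x_2 - 6/7 → -93/28*x_1 + 25/112*x_2**2 - 205/112*x_2 - 6/7
  leading term x_1: subtract (93/112)·f_1 from -93/28*x_1 + 25/112*x_2**2 - 205/112*x_2 - 6/7 → 25/112*x_2**2 - 149/56*x_2 - 1119/112
  leading term x_2**2: subtract (25/644*x_2)·h_4 from 25/112*x_2**2 - 149/56*x_2 - 1119/112 → -373/112*x_2 - 1119/112
  leading term x_2: subtract (-373/644)·h_4 from -373/112*x_2 - 1119/112 → 0
  remainder 0.

S(f_2,f_3): lcm = x_1**2. S = -6*x_1*x_2 - 144/7*x_1 + 2/7*x_2**2 - 8/7*x_2 - 6/7.
  leading term x_1*x_2: subtract (3/2*x_2)·f_1 from -6*x_1*x_2 - 144/7*x_1 + 2/7*x_2**2 - 8/7*x_2 - 6/7 → -144/7*x_1 - 17/14*x_2**2 - 247/14*x_2 - 6/7
  leading term x_1: subtract (36/7)·f_1 from -144/7*x_1 - 17/14*x_2**2 - 247/14*x_2 - 6/7 → -17/14*x_2**2 - 319/14*x_2 - 402/7
  leading term x_2**2: subtract (-34/161*x_2)·h_4 from -17/14*x_2**2 - 319/14*x_2 - 402/7 → -134/7*x_2 - 402/7
  leading term x_2: subtract (-536/161)·h_4 from -134/7*x_2 - 402/7 → 0
  remainder 0.

S(f_1,h_4): leading monomials are coprime, so the S-polynomial reduces to 0 (Buchberger's first criterion).
S(f_2,h_4): leading monomials are coprime, so the S-polynomial reduces to 0 (Buchberger's first criterion).
S(f_3,h_4): leading monomials are coprime, so the S-polynomial reduces to 0 (Buchberger's first criterion).
Every S-polynomial of the final basis reduces to 0, so we have a Gröbner basis.
Inter-reduce: drop elements whose leading term is divisible by another's, tail-reduce, and make monic.
Reduced Gröbner basis: {x_1 - 2, x_2 + 3}.

From the last basis element, x_2 + 3 = 0, so x_2 takes values in {-3}. Each choice, substituted upward through the basis, yields the corresponding point(s) of the solution set.
  x_2 = -3: the earlier basis element becomes x_1 - 2 = 0, giving x_1 = 2 — point (2, -3).
Each listed point satisfies every original equation (direct substitution).

{(2, -3)}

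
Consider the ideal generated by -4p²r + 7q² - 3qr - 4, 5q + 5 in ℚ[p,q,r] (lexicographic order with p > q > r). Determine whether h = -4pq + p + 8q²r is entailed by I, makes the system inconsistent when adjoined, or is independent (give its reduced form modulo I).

First compute the reduced Gröbner basis of I by Buchberger's algorithm.
f_1 = -4p²r + 7q² - 3qr - 4, LT = p²r.
f_2 = 5q + 5, LT = q.

The S-polynomials (S(f_1,f_2)) all reduce to 0 modulo the current basis, so we have a Gröbner basis.
Inter-reduce: drop elements whose leading term is divisible by another's, tail-reduce, and make monic.
Reduced Gröbner basis: {p²r - ¾r - ¾, q + 1}.
Label its elements g_1 = p²r - ¾r - ¾, g_2 = q + 1.

Reduce h = -4pq + p + 8q²r modulo G:
  leading term pq: subtract (-4p)·g_2 from -4pq + p + 8q²r → 5p + 8q²r
  leading term p: no divisor's leading term divides it; move 5p to the remainder.
  leading term q²r: subtract (8qr)·g_2 from 8q²r → -8qr
  leading term qr: subtract (-8r)·g_2 from -8qr → 8r
  leading term r: no divisor's leading term divides it; move 8r to the remainder.
  normal form = 5p + 8r.
The normal form is nonzero, so h ∉ I. Since h minus its normal form lies in I, I + (h) = I + (n) where n = 5p + 8r; decide whether this ideal is the whole ring.
Run Buchberger on G together with n (pairs among the g_i already reduce to 0 since G is a Gröbner basis):
g_1 = p²r - ¾r - ¾, LT = p²r.
g_2 = q + 1, LT = q.
n = 5p + 8r, LT = p.

S(g_1,n): lcm = p²r. S = -8/5pr² - ¾r - ¾.
  leading term pr²: subtract (-8/25r²)·n from -8/5pr² - ¾r - ¾ → 64/25r³ - ¾r - ¾
  leading term r³: no divisor's leading term divides it; move 64/25r³ to the remainder.
  leading term r: no divisor's leading term divides it; move -¾r to the remainder.
  leading term 1: no divisor's leading term divides it; move -¾ to the remainder.
  remainder 64/25r³ - ¾r - ¾ ≠ 0; add m_4 = 64/25r³ - ¾r - ¾ to the basis.

The other S-polynomials (S(g_1,g_2), S(g_2,n), S(g_1,m_4), S(g_2,m_4), S(n,m_4)) all reduce to 0 modulo the current basis, so we have a Gröbner basis.
Inter-reduce: drop elements whose leading term is divisible by another's, tail-reduce, and make monic.
Reduced Gröbner basis: {p + 8/5r, q + 1, r³ - 75/256r - 75/256}.
The reduced Gröbner basis of I + (h) is {p + 8/5r, q + 1, r³ - 75/256r - 75/256} ≠ {1}, a proper ideal, so the enlarged system stays consistent: h is independent of I, with normal form 5p + 8r.

-4pq + p + 8q²r is independent of I; its normal form modulo I is 5p + 8r.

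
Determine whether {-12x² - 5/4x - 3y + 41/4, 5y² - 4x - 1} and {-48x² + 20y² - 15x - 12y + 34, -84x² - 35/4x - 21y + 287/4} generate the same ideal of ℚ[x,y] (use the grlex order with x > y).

No, the ideals differ.

For a fixed monomial order, each ideal has a unique reduced Gröbner basis; comparing bases decides equality.
Buchberger on the first generating set:
f_1 = -12x² - 5/4x - 3y + 41/4, LT = x².
f_2 = 5y² - 4x - 1, LT = y².

The S-polynomials (S(f_1,f_2)) all reduce to 0 modulo the current basis, so we have a Gröbner basis.
Inter-reduce: drop elements whose leading term is divisible by another's, tail-reduce, and make monic.
Reduced Gröbner basis: {x² + 5/48x + ¼y - 41/48, y² - ⅘x - ⅕}.

Buchberger on the second generating set:
h_1 = -48x² + 20y² - 15x - 12y + 34, LT = x².
h_2 = -84x² - 35/4x - 21y + 287/4, LT = x².

S(h_1,h_2): lcm = x². S = -5/12y² + 5/24x + 7/48.
  leading term y²: no divisor's leading term divides it; move -5/12y² to the remainder.
  leading term x: no divisor's leading term divides it; move 5/24x to the remainder.
  leading term 1: no divisor's leading term divides it; move 7/48 to the remainder.
  remainder -5/12y² + 5/24x + 7/48 ≠ 0; add k_3 = -5/12y² + 5/24x + 7/48 to the basis.

The other S-polynomials (S(h_1,k_3), S(h_2,k_3)) all reduce to 0 modulo the current basis, so we have a Gröbner basis.
Inter-reduce: drop elements whose leading term is divisible by another's, tail-reduce, and make monic.
Reduced Gröbner basis: {x² + 5/48x + ¼y - 41/48, y² - ½x - 7/20}.

These differ, so the ideals are not equal.
The choice of monomial ordering does not affect the verdict — as long as both bases are computed under the same ordering, their equality decides ideal equality.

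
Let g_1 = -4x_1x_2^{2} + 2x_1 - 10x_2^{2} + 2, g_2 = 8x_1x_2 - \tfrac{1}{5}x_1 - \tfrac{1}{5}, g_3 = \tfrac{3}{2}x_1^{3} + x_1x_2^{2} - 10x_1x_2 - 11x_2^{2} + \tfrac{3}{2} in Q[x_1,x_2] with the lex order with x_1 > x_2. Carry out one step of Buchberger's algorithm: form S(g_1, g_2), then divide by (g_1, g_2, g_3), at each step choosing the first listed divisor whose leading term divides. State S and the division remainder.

S(g_1, g_2) = \tfrac{1}{40}x_1x_2 - \tfrac{1}{2}x_1 + \tfrac{5}{2}x_2^{2} + \tfrac{1}{40}x_2 - \tfrac{1}{2}; remainder on division = -\tfrac{799}{1600}x_1 + \tfrac{5}{2}x_2^{2} + \tfrac{1}{40}x_2 - \tfrac{799}{1600}.

lcm(LM(g_1), LM(g_2)) = x_1x_2^{2}.
S = (lcm/LT(g_1))·g_1 − (lcm/LT(g_2))·g_2 = \tfrac{1}{40}x_1x_2 - \tfrac{1}{2}x_1 + \tfrac{5}{2}x_2^{2} + \tfrac{1}{40}x_2 - \tfrac{1}{2}.
Reduce S modulo (g_1, g_2, g_3) in that order:
  leading term x_1x_2: subtract (\tfrac{1}{320})·g_2 from \tfrac{1}{40}x_1x_2 - \tfrac{1}{2}x_1 + \tfrac{5}{2}x_2^{2} + \tfrac{1}{40}x_2 - \tfrac{1}{2} → -\tfrac{799}{1600}x_1 + \tfrac{5}{2}x_2^{2} + \tfrac{1}{40}x_2 - \tfrac{799}{1600}
  leading term x_1: no divisor's leading term divides it; move -\tfrac{799}{1600}x_1 to the remainder.
  leading term x_2^{2}: no divisor's leading term divides it; move \tfrac{5}{2}x_2^{2} to the remainder.
  leading term x_2: no divisor's leading term divides it; move \tfrac{1}{40}x_2 to the remainder.
  leading term 1: no divisor's leading term divides it; move -\tfrac{799}{1600} to the remainder.
The remainder -\tfrac{799}{1600}x_1 + \tfrac{5}{2}x_2^{2} + \tfrac{1}{40}x_2 - \tfrac{799}{1600} is nonzero, so it would be added as the next basis element.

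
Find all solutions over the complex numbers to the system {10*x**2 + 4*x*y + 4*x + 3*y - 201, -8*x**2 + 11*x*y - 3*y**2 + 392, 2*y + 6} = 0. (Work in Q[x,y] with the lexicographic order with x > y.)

{(5, -3)}

Compute a lex Gröbner basis by Buchberger's algorithm.
f_1 = 10*x**2 + 4*x*y + 4*x + 3*y - 201, LT = x**2.
f_2 = -8*x**2 + 11*x*y - 3*y**2 + 392, LT = x**2.
f_3 = 2*y + 6, LT = y.

S(f_1,f_2): lcm = x**2. S = 71/40*x*y + 2/5*x - 3/8*y**2 + 3/10*y + 289/10.
  leading term x*y: subtract (71/80*x)·f_3 from 71/40*x*y + 2/5*x - 3/8*y**2 + 3/10*y + 289/10 → -197/40*x - 3/8*y**2 + 3/10*y + 289/10
  leading term x: no divisor's leading term divides it; move -197/40*x to the remainder.
  leading term y**2: subtract (-3/16*y)·f_3 from -3/8*y**2 + 3/10*y + 289/10 → 57/40*y + 289/10
  leading term y: subtract (57/80)·f_3 from 57/40*y + 289/10 → 197/8
  leading term 1: no divisor's leading term divides it; move 197/8 to the remainder.
  remainder -197/40*x + 197/8 ≠ 0; add h_4 = -197/40*x + 197/8 to the basis.

The other S-polynomials (S(f_1,f_3), S(f_2,f_3), S(f_1,h_4), S(f_2,h_4), S(f_3,h_4)) all reduce to 0 modulo the current basis, so we have a Gröbner basis.
Inter-reduce: drop elements whose leading term is divisible by another's, tail-reduce, and make monic.
Reduced Gröbner basis: {x - 5, y + 3}.

From the last basis element, y + 3 = 0, so y takes values in {-3}. Each choice, substituted upward through the basis, yields the corresponding point(s) of the solution set.
  y = -3: the earlier basis element becomes x - 5 = 0, giving x = 5 — point (5, -3).
Each listed point satisfies every original equation (direct substitution).
A lex Gröbner basis triangularizes the system, enabling back-substitution.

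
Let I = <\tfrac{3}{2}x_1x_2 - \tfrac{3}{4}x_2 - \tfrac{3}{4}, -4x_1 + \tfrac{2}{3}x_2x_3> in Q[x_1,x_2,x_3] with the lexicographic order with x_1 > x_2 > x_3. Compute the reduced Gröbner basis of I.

G = {x_1 - \tfrac{1}{6}x_2x_3, x_2^{2}x_3 - 3x_2 - 3}

The reduced Gröbner basis is the canonical form of the ideal for this ordering.

f_1 = \tfrac{3}{2}x_1x_2 - \tfrac{3}{4}x_2 - \tfrac{3}{4}, LT = x_1x_2.
f_2 = -4x_1 + \tfrac{2}{3}x_2x_3, LT = x_1.

S(f_1,f_2): lcm = x_1x_2. S = \tfrac{1}{6}x_2^{2}x_3 - \tfrac{1}{2}x_2 - \tfrac{1}{2}.
  leading term x_2^{2}x_3: no divisor's leading term divides it; move \tfrac{1}{6}x_2^{2}x_3 to the remainder.
  leading term x_2: no divisor's leading term divides it; move -\tfrac{1}{2}x_2 to the remainder.
  leading term 1: no divisor's leading term divides it; move -\tfrac{1}{2} to the remainder.
  remainder \tfrac{1}{6}x_2^{2}x_3 - \tfrac{1}{2}x_2 - \tfrac{1}{2} ≠ 0; add g_3 = \tfrac{1}{6}x_2^{2}x_3 - \tfrac{1}{2}x_2 - \tfrac{1}{2} to the basis.

S(f_1,g_3): lcm = x_1x_2^{2}x_3. S = 3x_1x_2 + 3x_1 - \tfrac{1}{2}x_2^{2}x_3 - \tfrac{1}{2}x_2x_3.
  leading term x_1x_2: subtract (2)·f_1 from 3x_1x_2 + 3x_1 - \tfrac{1}{2}x_2^{2}x_3 - \tfrac{1}{2}x_2x_3 → 3x_1 - \tfrac{1}{2}x_2^{2}x_3 - \tfrac{1}{2}x_2x_3 + \tfrac{3}{2}x_2 + \tfrac{3}{2}
  leading term x_1: subtract (-\tfrac{3}{4})·f_2 from 3x_1 - \tfrac{1}{2}x_2^{2}x_3 - \tfrac{1}{2}x_2x_3 + \tfrac{3}{2}x_2 + \tfrac{3}{2} → -\tfrac{1}{2}x_2^{2}x_3 + \tfrac{3}{2}x_2 + \tfrac{3}{2}
  leading term x_2^{2}x_3: subtract (-3)·g_3 from -\tfrac{1}{2}x_2^{2}x_3 + \tfrac{3}{2}x_2 + \tfrac{3}{2} → 0
  remainder 0.

S(f_2,g_3): leading monomials are coprime, so the S-polynomial reduces to 0 (Buchberger's first criterion).
Every S-polynomial of the final basis reduces to 0, so we have a Gröbner basis.
Inter-reduce: drop elements whose leading term is divisible by another's, tail-reduce, and make monic.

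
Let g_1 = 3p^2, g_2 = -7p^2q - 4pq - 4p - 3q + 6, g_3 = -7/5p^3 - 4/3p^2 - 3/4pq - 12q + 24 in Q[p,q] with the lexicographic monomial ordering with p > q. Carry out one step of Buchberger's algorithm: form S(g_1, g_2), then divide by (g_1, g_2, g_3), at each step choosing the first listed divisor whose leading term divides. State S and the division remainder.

S(g_1, g_2) = -4/7pq - 4/7p - 3/7q + 6/7; remainder on division = -4/7pq - 4/7p - 3/7q + 6/7.

lcm(LM(g_1), LM(g_2)) = p^2q.
S = (lcm/LT(g_1))·g_1 − (lcm/LT(g_2))·g_2 = -4/7pq - 4/7p - 3/7q + 6/7.
Reduce S modulo (g_1, g_2, g_3) in that order:
  leading term pq: no divisor's leading term divides it; move -4/7pq to the remainder.
  leading term p: no divisor's leading term divides it; move -4/7p to the remainder.
  leading term q: no divisor's leading term divides it; move -3/7q to the remainder.
  leading term 1: no divisor's leading term divides it; move 6/7 to the remainder.
The remainder -4/7pq - 4/7p - 3/7q + 6/7 is nonzero, so it would be added as the next basis element.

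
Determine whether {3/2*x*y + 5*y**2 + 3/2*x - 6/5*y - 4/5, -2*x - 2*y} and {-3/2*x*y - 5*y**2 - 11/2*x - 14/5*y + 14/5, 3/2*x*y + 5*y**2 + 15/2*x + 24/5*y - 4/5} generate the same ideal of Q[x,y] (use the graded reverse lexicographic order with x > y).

Two ideals are equal iff their reduced Gröbner bases coincide (the reduced basis is unique for a fixed ordering).
Buchberger on the first generating set:
f_1 = 3/2*x*y + 5*y**2 + 3/2*x - 6/5*y - 4/5, LT = x*y.
f_2 = -2*x - 2*y, LT = x.

S(f_1,f_2): lcm = x*y. S = 7/3*y**2 + x - 4/5*y - 8/15.
  leading term y**2: no divisor's leading term divides it; move 7/3*y**2 to the remainder.
  leading term x: subtract (-1/2)·f_2 from x - 4/5*y - 8/15 → -9/5*y - 8/15
  leading term y: no divisor's leading term divides it; move -9/5*y to the remainder.
  leading term 1: no divisor's leading term divides it; move -8/15 to the remainder.
  remainder 7/3*y**2 - 9/5*y - 8/15 ≠ 0; add g_3 = 7/3*y**2 - 9/5*y - 8/15 to the basis.

The other S-polynomials (S(f_1,g_3), S(f_2,g_3)) all reduce to 0 modulo the current basis, so we have a Gröbner basis.
Inter-reduce: drop elements whose leading term is divisible by another's, tail-reduce, and make monic.
Reduced Gröbner basis: {y**2 - 27/35*y - 8/35, x + y}.

Buchberger on the second generating set:
h_1 = -3/2*x*y - 5*y**2 - 11/2*x - 14/5*y + 14/5, LT = x*y.
h_2 = 3/2*x*y + 5*y**2 + 15/2*x + 24/5*y - 4/5, LT = x*y.

S(h_1,h_2): lcm = x*y. S = -4/3*x - 4/3*y - 4/3.
  leading term x: no divisor's leading term divides it; move -4/3*x to the remainder.
  leading term y: no divisor's leading term divides it; move -4/3*y to the remainder.
  leading term 1: no divisor's leading term divides it; move -4/3 to the remainder.
  remainder -4/3*x - 4/3*y - 4/3 ≠ 0; add k_3 = -4/3*x - 4/3*y - 4/3 to the basis.

S(h_1,k_3): lcm = x*y. S = 7/3*y**2 + 11/3*x + 13/15*y - 28/15.
  leading term y**2: no divisor's leading term divides it; move 7/3*y**2 to the remainder.
  leading term x: subtract (-11/4)·k_3 from 11/3*x + 13/15*y - 28/15 → -14/5*y - 83/15
  leading term y: no divisor's leading term divides it; move -14/5*y to the remainder.
  leading term 1: no divisor's leading term divides it; move -83/15 to the remainder.
  remainder 7/3*y**2 - 14/5*y - 83/15 ≠ 0; add k_4 = 7/3*y**2 - 14/5*y - 83/15 to the basis.

The other S-polynomials (S(h_2,k_3), S(h_1,k_4), S(h_2,k_4), S(k_3,k_4)) all reduce to 0 modulo the current basis, so we have a Gröbner basis.
Inter-reduce: drop elements whose leading term is divisible by another's, tail-reduce, and make monic.
Reduced Gröbner basis: {y**2 - 6/5*y - 83/35, x + y + 1}.

The bases are distinct; the ideals are different.
The choice of monomial ordering does not affect the verdict — as long as both bases are computed under the same ordering, their equality decides ideal equality.

No, the ideals differ.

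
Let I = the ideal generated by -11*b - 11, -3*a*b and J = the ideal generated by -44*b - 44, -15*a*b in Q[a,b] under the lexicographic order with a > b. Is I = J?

Equality of ideals is decidable: compute both reduced Gröbner bases (unique for the ordering) and check whether they agree.
Buchberger on the first generating set:
f_1 = -11*b - 11, LT = b.
f_2 = -3*a*b, LT = a*b.

S(f_1,f_2): lcm = a*b. S = a.
  reduce S modulo (f_1, f_2):
  remainder a ≠ 0; add g_3 = a to the basis.

The other S-polynomials (S(f_1,g_3), S(f_2,g_3)) all reduce to 0 modulo the current basis, so we have a Gröbner basis.
Inter-reduce: drop elements whose leading term is divisible by another's, tail-reduce, and make monic.
Reduced Gröbner basis: {a, b + 1}.

Buchberger on the second generating set:
h_1 = -44*b - 44, LT = b.
h_2 = -15*a*b, LT = a*b.

S(h_1,h_2): lcm = a*b. S = a.
  reduce S modulo (h_1, h_2):
  remainder a ≠ 0; add k_3 = a to the basis.

The other S-polynomials (S(h_1,k_3), S(h_2,k_3)) all reduce to 0 modulo the current basis, so we have a Gröbner basis.
Inter-reduce: drop elements whose leading term is divisible by another's, tail-reduce, and make monic.
Reduced Gröbner basis: {a, b + 1}.

Same reduced basis, so the two generating sets span the same ideal.

Yes, the ideals are equal.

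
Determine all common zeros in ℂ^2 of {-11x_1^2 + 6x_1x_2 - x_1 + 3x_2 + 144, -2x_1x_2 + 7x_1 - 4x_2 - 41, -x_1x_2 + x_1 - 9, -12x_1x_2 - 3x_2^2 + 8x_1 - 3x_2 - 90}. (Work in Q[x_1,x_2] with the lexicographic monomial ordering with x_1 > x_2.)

{(3, -2)}

Compute a lex Gröbner basis by Buchberger's algorithm.
f_1 = -11x_1^2 + 6x_1x_2 - x_1 + 3x_2 + 144, LT = x_1^2.
f_2 = -2x_1x_2 + 7x_1 - 4x_2 - 41, LT = x_1x_2.
f_3 = -x_1x_2 + x_1 - 9, LT = x_1x_2.
f_4 = -12x_1x_2 + 8x_1 - 3x_2^2 - 3x_2 - 90, LT = x_1x_2.

S(f_1,f_2): lcm = x_1^2x_2. S = 7/2x_1^2 - 6/11x_1x_2^2 - 21/11x_1x_2 - 41/2x_1 - 3/11x_2^2 - 144/11x_2.
  leading term x_1^2: subtract (-7/22)·f_1 from 7/2x_1^2 - 6/11x_1x_2^2 - 21/11x_1x_2 - 41/2x_1 - 3/11x_2^2 - 144/11x_2 → -6/11x_1x_2^2 - 229/11x_1 - 3/11x_2^2 - 267/22x_2 + 504/11
  leading term x_1x_2^2: subtract (3/11x_2)·f_2 from -6/11x_1x_2^2 - 229/11x_1 - 3/11x_2^2 - 267/22x_2 + 504/11 → -21/11x_1x_2 - 229/11x_1 + 9/11x_2^2 - 21/22x_2 + 504/11
  leading term x_1x_2: subtract (21/22)·f_2 from -21/11x_1x_2 - 229/11x_1 + 9/11x_2^2 - 21/22x_2 + 504/11 → -55/2x_1 + 9/11x_2^2 + 63/22x_2 + 1869/22
  leading term x_1: no divisor's leading term divides it; move -55/2x_1 to the remainder.
  leading term x_2^2: no divisor's leading term divides it; move 9/11x_2^2 to the remainder.
  leading term x_2: no divisor's leading term divides it; move 63/22x_2 to the remainder.
  leading term 1: no divisor's leading term divides it; move 1869/22 to the remainder.
  remainder -55/2x_1 + 9/11x_2^2 + 63/22x_2 + 1869/22 ≠ 0; add h_5 = -55/2x_1 + 9/11x_2^2 + 63/22x_2 + 1869/22 to the basis.

S(f_1,f_3): lcm = x_1^2x_2. S = x_1^2 - 6/11x_1x_2^2 + 1/11x_1x_2 - 9x_1 - 3/11x_2^2 - 144/11x_2.
  leading term x_1^2: subtract (-1/11)·f_1 from x_1^2 - 6/11x_1x_2^2 + 1/11x_1x_2 - 9x_1 - 3/11x_2^2 - 144/11x_2 → -6/11x_1x_2^2 + 7/11x_1x_2 - 100/11x_1 - 3/11x_2^2 - 141/11x_2 + 144/11
  leading term x_1x_2^2: subtract (3/11x_2)·f_2 from -6/11x_1x_2^2 + 7/11x_1x_2 - 100/11x_1 - 3/11x_2^2 - 141/11x_2 + 144/11 → -14/11x_1x_2 - 100/11x_1 + 9/11x_2^2 - 18/11x_2 + 144/11
  leading term x_1x_2: subtract (7/11)·f_2 from -14/11x_1x_2 - 100/11x_1 + 9/11x_2^2 - 18/11x_2 + 144/11 → -149/11x_1 + 9/11x_2^2 + 10/11x_2 + 431/11
  leading term x_1: subtract (298/605)·h_5 from -149/11x_1 + 9/11x_2^2 + 10/11x_2 + 431/11 → 2763/6655x_2^2 - 3337/6655x_2 - 17726/6655
  leading term x_2^2: no divisor's leading term divides it; move 2763/6655x_2^2 to the remainder.
  leading term x_2: no divisor's leading term divides it; move -3337/6655x_2 to the remainder.
  leading term 1: no divisor's leading term divides it; move -17726/6655 to the remainder.
  remainder 2763/6655x_2^2 - 3337/6655x_2 - 17726/6655 ≠ 0; add h_6 = 2763/6655x_2^2 - 3337/6655x_2 - 17726/6655 to the basis.

S(f_1,f_4): lcm = x_1^2x_2. S = 2/3x_1^2 - 35/44x_1x_2^2 - 7/44x_1x_2 - 15/2x_1 - 3/11x_2^2 - 144/11x_2.
  leading term x_1^2: subtract (-2/33)·f_1 from 2/3x_1^2 - 35/44x_1x_2^2 - 7/44x_1x_2 - 15/2x_1 - 3/11x_2^2 - 144/11x_2 → -35/44x_1x_2^2 + 9/44x_1x_2 - 499/66x_1 - 3/11x_2^2 - 142/11x_2 + 96/11
  leading term x_1x_2^2: subtract (35/88x_2)·f_2 from -35/44x_1x_2^2 + 9/44x_1x_2 - 499/66x_1 - 3/11x_2^2 - 142/11x_2 + 96/11 → -227/88x_1x_2 - 499/66x_1 + 29/22x_2^2 + 299/88x_2 + 96/11
  leading term x_1x_2: subtract (227/176)·f_2 from -227/88x_1x_2 - 499/66x_1 + 29/22x_2^2 + 299/88x_2 + 96/11 → -8759/528x_1 + 29/22x_2^2 + 753/88x_2 + 10843/176
  leading term x_1: subtract (8759/14520)·h_5 from -8759/528x_1 + 29/22x_2^2 + 753/88x_2 + 10843/176 → 43903/53240x_2^2 + 727191/106480x_2 + 551579/53240
  leading term x_2^2: subtract (43903/22104)·h_6 from 43903/53240x_2^2 + 727191/106480x_2 + 551579/53240 → 345941/44208x_2 + 345941/22104
  leading term x_2: no divisor's leading term divides it; move 345941/44208x_2 to the remainder.
  leading term 1: no divisor's leading term divides it; move 345941/22104 to the remainder.
  remainder 345941/44208x_2 + 345941/22104 ≠ 0; add h_7 = 345941/44208x_2 + 345941/22104 to the basis.

The other S-polynomials (S(f_2,f_3), S(f_2,f_4), S(f_3,f_4), S(f_1,h_5), S(f_2,h_5), S(f_3,h_5), S(f_4,h_5), S(f_1,h_6), S(f_2,h_6), S(f_3,h_6), S(f_4,h_6), S(h_5,h_6), S(f_1,h_7), S(f_2,h_7), S(f_3,h_7), S(f_4,h_7), S(h_5,h_7), S(h_6,h_7)) all reduce to 0 modulo the current basis, so we have a Gröbner basis.
Inter-reduce: drop elements whose leading term is divisible by another's, tail-reduce, and make monic.
Reduced Gröbner basis: {x_1 - 3, x_2 + 2}.

The lex basis is triangular: the last element involves only x_2. Solving x_2 + 2 = 0 gives x_2 ∈ {-2}; substituting each value into the earlier elements determines the remaining variables.
  x_2 = -2: the earlier basis element becomes x_1 - 3 = 0, giving x_1 = 3 — point (3, -2).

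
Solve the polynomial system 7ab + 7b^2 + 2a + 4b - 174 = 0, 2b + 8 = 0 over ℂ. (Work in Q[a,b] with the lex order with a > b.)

{(-3, -4)}

Compute a lex Gröbner basis by Buchberger's algorithm.
f_1 = 7ab + 2a + 7b^2 + 4b - 174, LT = ab.
f_2 = 2b + 8, LT = b.

S(f_1,f_2): lcm = ab. S = -26/7a + b^2 + 4/7b - 174/7.
  leading term a: no divisor's leading term divides it; move -26/7a to the remainder.
  leading term b^2: subtract (1/2b)·f_2 from b^2 + 4/7b - 174/7 → -24/7b - 174/7
  leading term b: subtract (-12/7)·f_2 from -24/7b - 174/7 → -78/7
  leading term 1: no divisor's leading term divides it; move -78/7 to the remainder.
  remainder -26/7a - 78/7 ≠ 0; add h_3 = -26/7a - 78/7 to the basis.

The other S-polynomials (S(f_1,h_3), S(f_2,h_3)) all reduce to 0 modulo the current basis, so we have a Gröbner basis.
Inter-reduce: drop elements whose leading term is divisible by another's, tail-reduce, and make monic.
Reduced Gröbner basis: {a + 3, b + 4}.

Elimination: the polynomial b + 4 lies in the elimination ideal for b, so b ∈ {-4}. For each such b, the remaining basis elements (now univariate) give the rest of the solution.
  b = -4: the earlier basis element becomes a + 3 = 0, giving a = -3 — point (-3, -4).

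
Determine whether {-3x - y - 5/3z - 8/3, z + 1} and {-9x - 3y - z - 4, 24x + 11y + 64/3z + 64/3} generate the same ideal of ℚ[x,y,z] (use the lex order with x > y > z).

Since reduced Gröbner bases are canonical representatives of ideals under a given ordering, it suffices to compute and compare them.
Buchberger on the first generating set:
f_1 = -3x - y - 5/3z - 8/3, LT = x.
f_2 = z + 1, LT = z.

The S-polynomials (S(f_1,f_2)) all reduce to 0 modulo the current basis, so we have a Gröbner basis.
Inter-reduce: drop elements whose leading term is divisible by another's, tail-reduce, and make monic.
Reduced Gröbner basis: {x + ⅓y + ⅓, z + 1}.

Buchberger on the second generating set:
h_1 = -9x - 3y - z - 4, LT = x.
h_2 = 24x + 11y + 64/3z + 64/3, LT = x.

S(h_1,h_2): lcm = x. S = -⅛y - 7/9z - 4/9.
  leading term y: no divisor's leading term divides it; move -⅛y to the remainder.
  leading term z: no divisor's leading term divides it; move -7/9z to the remainder.
  leading term 1: no divisor's leading term divides it; move -4/9 to the remainder.
  remainder -⅛y - 7/9z - 4/9 ≠ 0; add k_3 = -⅛y - 7/9z - 4/9 to the basis.

The other S-polynomials (S(h_1,k_3), S(h_2,k_3)) all reduce to 0 modulo the current basis, so we have a Gröbner basis.
Inter-reduce: drop elements whose leading term is divisible by another's, tail-reduce, and make monic.
Reduced Gröbner basis: {x - 53/27z - 20/27, y + 56/9z + 32/9}.

The bases are distinct; the ideals are different.

No, the ideals differ.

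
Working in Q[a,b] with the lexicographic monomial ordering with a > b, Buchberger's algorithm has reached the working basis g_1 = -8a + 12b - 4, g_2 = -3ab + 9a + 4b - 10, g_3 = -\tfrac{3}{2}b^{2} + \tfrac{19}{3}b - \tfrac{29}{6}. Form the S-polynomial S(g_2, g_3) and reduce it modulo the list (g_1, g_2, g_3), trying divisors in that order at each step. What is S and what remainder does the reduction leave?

S(g_2, g_3) = \tfrac{11}{9}ab - \tfrac{29}{9}a - \tfrac{4}{3}b^{2} + \tfrac{10}{3}b; remainder on division = 0.

lcm(LM(g_2), LM(g_3)) = ab^{2}.
S = (lcm/LT(g_2))·g_2 − (lcm/LT(g_3))·g_3 = \tfrac{11}{9}ab - \tfrac{29}{9}a - \tfrac{4}{3}b^{2} + \tfrac{10}{3}b.
Reduce S modulo (g_1, g_2, g_3) in that order:
  leading term ab: subtract (-\tfrac{11}{72}b)·g_1 from \tfrac{11}{9}ab - \tfrac{29}{9}a - \tfrac{4}{3}b^{2} + \tfrac{10}{3}b → -\tfrac{29}{9}a + \tfrac{1}{2}b^{2} + \tfrac{49}{18}b
  leading term a: subtract (\tfrac{29}{72})·g_1 from -\tfrac{29}{9}a + \tfrac{1}{2}b^{2} + \tfrac{49}{18}b → \tfrac{1}{2}b^{2} - \tfrac{19}{9}b + \tfrac{29}{18}
  leading term b^{2}: subtract (-\tfrac{1}{3})·g_3 from \tfrac{1}{2}b^{2} - \tfrac{19}{9}b + \tfrac{29}{18} → 0
The remainder is 0, so this S-polynomial contributes no new basis element.
This is the inner loop of Buchberger's algorithm — each nonzero remainder becomes a new basis element.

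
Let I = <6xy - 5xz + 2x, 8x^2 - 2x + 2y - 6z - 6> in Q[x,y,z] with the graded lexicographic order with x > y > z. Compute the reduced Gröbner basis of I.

This is the nonlinear analogue of row-reducing a linear system.

f_1 = 6xy - 5xz + 2x, LT = xy.
f_2 = 8x^2 - 2x + 2y - 6z - 6, LT = x^2.

S(f_1,f_2): lcm = x^2y. S = -5/6x^2z + 1/3x^2 + 1/4xy - 1/4y^2 + 3/4yz + 3/4y.
  leading term x^2z: subtract (-5/48z)·f_2 from -5/6x^2z + 1/3x^2 + 1/4xy - 1/4y^2 + 3/4yz + 3/4y → 1/3x^2 + 1/4xy - 5/24xz - 1/4y^2 + 23/24yz - 5/8z^2 + 3/4y - 5/8z
  leading term x^2: subtract (1/24)·f_2 from 1/3x^2 + 1/4xy - 5/24xz - 1/4y^2 + 23/24yz - 5/8z^2 + 3/4y - 5/8z → 1/4xy - 5/24xz - 1/4y^2 + 23/24yz - 5/8z^2 + 1/12x + 2/3y - 3/8z + 1/4
  leading term xy: subtract (1/24)·f_1 from 1/4xy - 5/24xz - 1/4y^2 + 23/24yz - 5/8z^2 + 1/12x + 2/3y - 3/8z + 1/4 → -1/4y^2 + 23/24yz - 5/8z^2 + 2/3y - 3/8z + 1/4
  leading term y^2: no divisor's leading term divides it; move -1/4y^2 to the remainder.
  leading term yz: no divisor's leading term divides it; move 23/24yz to the remainder.
  leading term z^2: no divisor's leading term divides it; move -5/8z^2 to the remainder.
  leading term y: no divisor's leading term divides it; move 2/3y to the remainder.
  leading term z: no divisor's leading term divides it; move -3/8z to the remainder.
  leading term 1: no divisor's leading term divides it; move 1/4 to the remainder.
  remainder -1/4y^2 + 23/24yz - 5/8z^2 + 2/3y - 3/8z + 1/4 ≠ 0; add g_3 = -1/4y^2 + 23/24yz - 5/8z^2 + 2/3y - 3/8z + 1/4 to the basis.

The other S-polynomials (S(f_1,g_3), S(f_2,g_3)) all reduce to 0 modulo the current basis, so we have a Gröbner basis.

G = {x^2 - 1/4x + 1/4y - 3/4z - 3/4, xy - 5/6xz + 1/3x, y^2 - 23/6yz + 5/2z^2 - 8/3y + 3/2z - 1}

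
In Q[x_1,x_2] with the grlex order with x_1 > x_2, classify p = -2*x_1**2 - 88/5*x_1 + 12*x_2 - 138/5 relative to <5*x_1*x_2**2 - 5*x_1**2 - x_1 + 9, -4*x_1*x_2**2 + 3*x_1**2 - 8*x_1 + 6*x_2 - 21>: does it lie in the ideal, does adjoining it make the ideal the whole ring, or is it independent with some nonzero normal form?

First compute the reduced Gröbner basis of I by Buchberger's algorithm.
f_1 = 5*x_1*x_2**2 - 5*x_1**2 - x_1 + 9, LT = x_1*x_2**2.
f_2 = -4*x_1*x_2**2 + 3*x_1**2 - 8*x_1 + 6*x_2 - 21, LT = x_1*x_2**2.

S(f_1,f_2): lcm = x_1*x_2**2. S = -1/4*x_1**2 - 11/5*x_1 + 3/2*x_2 - 69/20.
  leading term x_1**2: no divisor's leading term divides it; move -1/4*x_1**2 to the remainder.
  leading term x_1: no divisor's leading term divides it; move -11/5*x_1 to the remainder.
  leading term x_2: no divisor's leading term divides it; move 3/2*x_2 to the remainder.
  leading term 1: no divisor's leading term divides it; move -69/20 to the remainder.
  remainder -1/4*x_1**2 - 11/5*x_1 + 3/2*x_2 - 69/20 ≠ 0; add h_3 = -1/4*x_1**2 - 11/5*x_1 + 3/2*x_2 - 69/20 to the basis.

S(f_1,h_3): lcm = x_1**2*x_2**2. S = -x_1**3 - 44/5*x_1*x_2**2 + 6*x_2**3 - 1/5*x_1**2 - 69/5*x_2**2 + 9/5*x_1.
  leading term x_1**3: subtract (4*x_1)·h_3 from -x_1**3 - 44/5*x_1*x_2**2 + 6*x_2**3 - 1/5*x_1**2 - 69/5*x_2**2 + 9/5*x_1 → -44/5*x_1*x_2**2 + 6*x_2**3 + 43/5*x_1**2 - 6*x_1*x_2 - 69/5*x_2**2 + 78/5*x_1
  leading term x_1*x_2**2: subtract (-44/25)·f_1 from -44/5*x_1*x_2**2 + 6*x_2**3 + 43/5*x_1**2 - 6*x_1*x_2 - 69/5*x_2**2 + 78/5*x_1 → 6*x_2**3 - 1/5*x_1**2 - 6*x_1*x_2 - 69/5*x_2**2 + 346/25*x_1 + 396/25
  leading term x_2**3: no divisor's leading term divides it; move 6*x_2**3 to the remainder.
  leading term x_1**2: subtract (4/5)·h_3 from -1/5*x_1**2 - 6*x_1*x_2 - 69/5*x_2**2 + 346/25*x_1 + 396/25 → -6*x_1*x_2 - 69/5*x_2**2 + 78/5*x_1 - 6/5*x_2 + 93/5
  leading term x_1*x_2: no divisor's leading term divides it; move -6*x_1*x_2 to the remainder.
  leading term x_2**2: no divisor's leading term divides it; move -69/5*x_2**2 to the remainder.
  leading term x_1: no divisor's leading term divides it; move 78/5*x_1 to the remainder.
  leading term x_2: no divisor's leading term divides it; move -6/5*x_2 to the remainder.
  leading term 1: no divisor's leading term divides it; move 93/5 to the remainder.
  remainder 6*x_2**3 - 6*x_1*x_2 - 69/5*x_2**2 + 78/5*x_1 - 6/5*x_2 + 93/5 ≠ 0; add h_4 = 6*x_2**3 - 6*x_1*x_2 - 69/5*x_2**2 + 78/5*x_1 - 6/5*x_2 + 93/5 to the basis.

The other S-polynomials (S(f_2,h_3), S(f_1,h_4), S(f_2,h_4), S(h_3,h_4)) all reduce to 0 modulo the current basis, so we have a Gröbner basis.
Inter-reduce: drop elements whose leading term is divisible by another's, tail-reduce, and make monic.
Reduced Gröbner basis: {x_1*x_2**2 + 43/5*x_1 - 6*x_2 + 78/5, x_2**3 - x_1*x_2 - 23/10*x_2**2 + 13/5*x_1 - 1/5*x_2 + 31/10, x_1**2 + 44/5*x_1 - 6*x_2 + 69/5}.
Label its elements g_1 = x_1*x_2**2 + 43/5*x_1 - 6*x_2 + 78/5, g_2 = x_2**3 - x_1*x_2 - 23/10*x_2**2 + 13/5*x_1 - 1/5*x_2 + 31/10, g_3 = x_1**2 + 44/5*x_1 - 6*x_2 + 69/5.

Reduce p = -2*x_1**2 - 88/5*x_1 + 12*x_2 - 138/5 modulo G:
  leading term x_1**2: subtract (-2)·g_3 from -2*x_1**2 - 88/5*x_1 + 12*x_2 - 138/5 → 0
  normal form = 0.
Since the normal form is 0, p ∈ I.

-2*x_1**2 - 88/5*x_1 + 12*x_2 - 138/5 lies in I (it reduces to 0).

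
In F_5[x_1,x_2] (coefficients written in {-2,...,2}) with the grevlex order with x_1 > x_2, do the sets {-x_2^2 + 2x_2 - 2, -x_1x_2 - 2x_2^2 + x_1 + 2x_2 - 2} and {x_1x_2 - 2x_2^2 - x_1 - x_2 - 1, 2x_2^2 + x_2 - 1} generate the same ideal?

Since reduced Gröbner bases are canonical representatives of ideals under a given ordering, it suffices to compute and compare them.
Buchberger on the first generating set:
f_1 = -x_2^2 + 2x_2 - 2, LT = x_2^2.
f_2 = -x_1x_2 - 2x_2^2 + x_1 + 2x_2 - 2, LT = x_1x_2.

S(f_1,f_2): lcm = x_1x_2^2. S = -2x_2^3 - x_1x_2 + 2x_2^2 + 2x_1 - 2x_2.
  leading term x_2^3: subtract (2x_2)·f_1 from -2x_2^3 - x_1x_2 + 2x_2^2 + 2x_1 - 2x_2 → -x_1x_2 - 2x_2^2 + 2x_1 + 2x_2
  leading term x_1x_2: subtract (1)·f_2 from -x_1x_2 - 2x_2^2 + 2x_1 + 2x_2 → x_1 + 2
  leading term x_1: no divisor's leading term divides it; move x_1 to the remainder.
  leading term 1: no divisor's leading term divides it; move 2 to the remainder.
  remainder x_1 + 2 ≠ 0; add g_3 = x_1 + 2 to the basis.

The other S-polynomials (S(f_1,g_3), S(f_2,g_3)) all reduce to 0 modulo the current basis, so we have a Gröbner basis.
Inter-reduce: drop elements whose leading term is divisible by another's, tail-reduce, and make monic.
Reduced Gröbner basis: {x_2^2 - 2x_2 + 2, x_1 + 2}.

Buchberger on the second generating set:
h_1 = x_1x_2 - 2x_2^2 - x_1 - x_2 - 1, LT = x_1x_2.
h_2 = 2x_2^2 + x_2 - 1, LT = x_2^2.

S(h_1,h_2): lcm = x_1x_2^2. S = -2x_2^3 + x_1x_2 - x_2^2 - 2x_1 - x_2.
  leading term x_2^3: subtract (-x_2)·h_2 from -2x_2^3 + x_1x_2 - x_2^2 - 2x_1 - x_2 → x_1x_2 - 2x_1 - 2x_2
  leading term x_1x_2: subtract (1)·h_1 from x_1x_2 - 2x_1 - 2x_2 → 2x_2^2 - x_1 - x_2 + 1
  leading term x_2^2: subtract (1)·h_2 from 2x_2^2 - x_1 - x_2 + 1 → -x_1 - 2x_2 + 2
  leading term x_1: no divisor's leading term divides it; move -x_1 to the remainder.
  leading term x_2: no divisor's leading term divides it; move -2x_2 to the remainder.
  leading term 1: no divisor's leading term divides it; move 2 to the remainder.
  remainder -x_1 - 2x_2 + 2 ≠ 0; add k_3 = -x_1 - 2x_2 + 2 to the basis.

The other S-polynomials (S(h_1,k_3), S(h_2,k_3)) all reduce to 0 modulo the current basis, so we have a Gröbner basis.
Inter-reduce: drop elements whose leading term is divisible by another's, tail-reduce, and make monic.
Reduced Gröbner basis: {x_2^2 - 2x_2 + 2, x_1 + 2x_2 - 2}.

Since the reduced bases disagree, the two ideals are not the same.

No, the ideals differ.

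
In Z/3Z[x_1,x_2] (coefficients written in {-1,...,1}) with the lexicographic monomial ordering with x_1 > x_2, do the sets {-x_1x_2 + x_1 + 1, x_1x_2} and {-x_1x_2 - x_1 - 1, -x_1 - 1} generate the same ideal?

Two ideals are equal iff their reduced Gröbner bases coincide (the reduced basis is unique for a fixed ordering).
Buchberger on the first generating set:
f_1 = -x_1x_2 + x_1 + 1, LT = x_1x_2.
f_2 = x_1x_2, LT = x_1x_2.

S(f_1,f_2): lcm = x_1x_2. S = -x_1 - 1.
  leading term x_1: no divisor's leading term divides it; move -x_1 to the remainder.
  leading term 1: no divisor's leading term divides it; move -1 to the remainder.
  remainder -x_1 - 1 ≠ 0; add g_3 = -x_1 - 1 to the basis.

S(f_1,g_3): lcm = x_1x_2. S = -x_1 - x_2 - 1.
  leading term x_1: subtract (1)·g_3 from -x_1 - x_2 - 1 → -x_2
  leading term x_2: no divisor's leading term divides it; move -x_2 to the remainder.
  remainder -x_2 ≠ 0; add g_4 = -x_2 to the basis.

The other S-polynomials (S(f_2,g_3), S(f_1,g_4), S(f_2,g_4), S(g_3,g_4)) all reduce to 0 modulo the current basis, so we have a Gröbner basis.
Inter-reduce: drop elements whose leading term is divisible by another's, tail-reduce, and make monic.
Reduced Gröbner basis: {x_1 + 1, x_2}.

Buchberger on the second generating set:
h_1 = -x_1x_2 - x_1 - 1, LT = x_1x_2.
h_2 = -x_1 - 1, LT = x_1.

S(h_1,h_2): lcm = x_1x_2. S = x_1 - x_2 + 1.
  leading term x_1: subtract (-1)·h_2 from x_1 - x_2 + 1 → -x_2
  leading term x_2: no divisor's leading term divides it; move -x_2 to the remainder.
  remainder -x_2 ≠ 0; add k_3 = -x_2 to the basis.

The other S-polynomials (S(h_1,k_3), S(h_2,k_3)) all reduce to 0 modulo the current basis, so we have a Gröbner basis.
Inter-reduce: drop elements whose leading term is divisible by another's, tail-reduce, and make monic.
Reduced Gröbner basis: {x_1 + 1, x_2}.

These coincide, so the ideals are equal.

Yes, the ideals are equal.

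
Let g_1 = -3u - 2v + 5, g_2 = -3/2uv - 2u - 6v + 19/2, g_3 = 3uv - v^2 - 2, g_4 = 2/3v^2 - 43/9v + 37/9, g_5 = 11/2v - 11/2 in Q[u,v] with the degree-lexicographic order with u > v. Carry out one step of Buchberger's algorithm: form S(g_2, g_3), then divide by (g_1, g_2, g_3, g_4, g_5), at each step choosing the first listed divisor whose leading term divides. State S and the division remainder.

S(g_2, g_3) = 1/3v^2 + 4/3u + 4v - 17/3; remainder on division = 0.

lcm(LM(g_2), LM(g_3)) = uv.
S = (lcm/LT(g_2))·g_2 − (lcm/LT(g_3))·g_3 = 1/3v^2 + 4/3u + 4v - 17/3.
Reduce S modulo (g_1, g_2, g_3, g_4, g_5) in that order:
  leading term v^2: subtract (1/2)·g_4 from 1/3v^2 + 4/3u + 4v - 17/3 → 4/3u + 115/18v - 139/18
  leading term u: subtract (-4/9)·g_1 from 4/3u + 115/18v - 139/18 → 11/2v - 11/2
  leading term v: subtract (1)·g_5 from 11/2v - 11/2 → 0
The remainder is 0, so this S-polynomial contributes no new basis element.
An S-polynomial is built so that the two leading terms cancel; whether anything survives reduction is exactly the Gröbner-basis criterion.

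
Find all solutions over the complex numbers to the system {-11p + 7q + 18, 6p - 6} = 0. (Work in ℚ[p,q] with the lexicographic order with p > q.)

Compute a lex Gröbner basis by Buchberger's algorithm.
f_1 = -11p + 7q + 18, LT = p.
f_2 = 6p - 6, LT = p.

S(f_1,f_2): lcm = p. S = -7/11q - 7/11.
  leading term q: no divisor's leading term divides it; move -7/11q to the remainder.
  leading term 1: no divisor's leading term divides it; move -7/11 to the remainder.
  remainder -7/11q - 7/11 ≠ 0; add h_3 = -7/11q - 7/11 to the basis.

The other S-polynomials (S(f_1,h_3), S(f_2,h_3)) all reduce to 0 modulo the current basis, so we have a Gröbner basis.
Inter-reduce: drop elements whose leading term is divisible by another's, tail-reduce, and make monic.
Reduced Gröbner basis: {p - 1, q + 1}.

From the last basis element, q + 1 = 0, so q takes values in {-1}. Each choice, substituted upward through the basis, yields the corresponding point(s) of the solution set.
  q = -1: the earlier basis element becomes p - 1 = 0, giving p = 1 — point (1, -1).

{(1, -1)}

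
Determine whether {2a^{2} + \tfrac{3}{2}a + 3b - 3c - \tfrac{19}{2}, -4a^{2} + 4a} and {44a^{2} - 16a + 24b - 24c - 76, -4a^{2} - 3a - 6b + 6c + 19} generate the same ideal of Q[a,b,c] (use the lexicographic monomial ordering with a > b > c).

Two ideals are equal iff their reduced Gröbner bases coincide (the reduced basis is unique for a fixed ordering).
Buchberger on the first generating set:
f_1 = 2a^{2} + \tfrac{3}{2}a + 3b - 3c - \tfrac{19}{2}, LT = a^{2}.
f_2 = -4a^{2} + 4a, LT = a^{2}.

S(f_1,f_2): lcm = a^{2}. S = \tfrac{7}{4}a + \tfrac{3}{2}b - \tfrac{3}{2}c - \tfrac{19}{4}.
  leading term a: no divisor's leading term divides it; move \tfrac{7}{4}a to the remainder.
  leading term b: no divisor's leading term divides it; move \tfrac{3}{2}b to the remainder.
  leading term c: no divisor's leading term divides it; move -\tfrac{3}{2}c to the remainder.
  leading term 1: no divisor's leading term divides it; move -\tfrac{19}{4} to the remainder.
  remainder \tfrac{7}{4}a + \tfrac{3}{2}b - \tfrac{3}{2}c - \tfrac{19}{4} ≠ 0; add g_3 = \tfrac{7}{4}a + \tfrac{3}{2}b - \tfrac{3}{2}c - \tfrac{19}{4} to the basis.

S(f_1,g_3): lcm = a^{2}. S = -\tfrac{6}{7}ab + \tfrac{6}{7}ac + \tfrac{97}{28}a + \tfrac{3}{2}b - \tfrac{3}{2}c - \tfrac{19}{4}.
  leading term ab: subtract (-\tfrac{24}{49}b)·g_3 from -\tfrac{6}{7}ab + \tfrac{6}{7}ac + \tfrac{97}{28}a + \tfrac{3}{2}b - \tfrac{3}{2}c - \tfrac{19}{4} → \tfrac{6}{7}ac + \tfrac{97}{28}a + \tfrac{36}{49}b^{2} - \tfrac{36}{49}bc - \tfrac{81}{98}b - \tfrac{3}{2}c - \tfrac{19}{4}
  leading term ac: subtract (\tfrac{24}{49}c)·g_3 from \tfrac{6}{7}ac + \tfrac{97}{28}a + \tfrac{36}{49}b^{2} - \tfrac{36}{49}bc - \tfrac{81}{98}b - \tfrac{3}{2}c - \tfrac{19}{4} → \tfrac{97}{28}a + \tfrac{36}{49}b^{2} - \tfrac{72}{49}bc - \tfrac{81}{98}b + \tfrac{36}{49}c^{2} + \tfrac{81}{98}c - \tfrac{19}{4}
  leading term a: subtract (\tfrac{97}{49})·g_3 from \tfrac{97}{28}a + \tfrac{36}{49}b^{2} - \tfrac{72}{49}bc - \tfrac{81}{98}b + \tfrac{36}{49}c^{2} + \tfrac{81}{98}c - \tfrac{19}{4} → \tfrac{36}{49}b^{2} - \tfrac{72}{49}bc - \tfrac{186}{49}b + \tfrac{36}{49}c^{2} + \tfrac{186}{49}c + \tfrac{228}{49}
  leading term b^{2}: no divisor's leading term divides it; move \tfrac{36}{49}b^{2} to the remainder.
  leading term bc: no divisor's leading term divides it; move -\tfrac{72}{49}bc to the remainder.
  leading term b: no divisor's leading term divides it; move -\tfrac{186}{49}b to the remainder.
  leading term c^{2}: no divisor's leading term divides it; move \tfrac{36}{49}c^{2} to the remainder.
  leading term c: no divisor's leading term divides it; move \tfrac{186}{49}c to the remainder.
  leading term 1: no divisor's leading term divides it; move \tfrac{228}{49} to the remainder.
  remainder \tfrac{36}{49}b^{2} - \tfrac{72}{49}bc - \tfrac{186}{49}b + \tfrac{36}{49}c^{2} + \tfrac{186}{49}c + \tfrac{228}{49} ≠ 0; add g_4 = \tfrac{36}{49}b^{2} - \tfrac{72}{49}bc - \tfrac{186}{49}b + \tfrac{36}{49}c^{2} + \tfrac{186}{49}c + \tfrac{228}{49} to the basis.

The other S-polynomials (S(f_2,g_3), S(f_1,g_4), S(f_2,g_4), S(g_3,g_4)) all reduce to 0 modulo the current basis, so we have a Gröbner basis.
Inter-reduce: drop elements whose leading term is divisible by another's, tail-reduce, and make monic.
Reduced Gröbner basis: {a + \tfrac{6}{7}b - \tfrac{6}{7}c - \tfrac{19}{7}, b^{2} - 2bc - \tfrac{31}{6}b + c^{2} + \tfrac{31}{6}c + \tfrac{19}{3}}.

Buchberger on the second generating set:
h_1 = 44a^{2} - 16a + 24b - 24c - 76, LT = a^{2}.
h_2 = -4a^{2} - 3a - 6b + 6c + 19, LT = a^{2}.

S(h_1,h_2): lcm = a^{2}. S = -\tfrac{49}{44}a - \tfrac{21}{22}b + \tfrac{21}{22}c + \tfrac{133}{44}.
  leading term a: no divisor's leading term divides it; move -\tfrac{49}{44}a to the remainder.
  leading term b: no divisor's leading term divides it; move -\tfrac{21}{22}b to the remainder.
  leading term c: no divisor's leading term divides it; move \tfrac{21}{22}c to the remainder.
  leading term 1: no divisor's leading term divides it; move \tfrac{133}{44} to the remainder.
  remainder -\tfrac{49}{44}a - \tfrac{21}{22}b + \tfrac{21}{22}c + \tfrac{133}{44} ≠ 0; add k_3 = -\tfrac{49}{44}a - \tfrac{21}{22}b + \tfrac{21}{22}c + \tfrac{133}{44} to the basis.

S(h_1,k_3): lcm = a^{2}. S = -\tfrac{6}{7}ab + \tfrac{6}{7}ac + \tfrac{181}{77}a + \tfrac{6}{11}b - \tfrac{6}{11}c - \tfrac{19}{11}.
  leading term ab: subtract (\tfrac{264}{343}b)·k_3 from -\tfrac{6}{7}ab + \tfrac{6}{7}ac + \tfrac{181}{77}a + \tfrac{6}{11}b - \tfrac{6}{11}c - \tfrac{19}{11} → \tfrac{6}{7}ac + \tfrac{181}{77}a + \tfrac{36}{49}b^{2} - \tfrac{36}{49}bc - \tfrac{960}{539}b - \tfrac{6}{11}c - \tfrac{19}{11}
  leading term ac: subtract (-\tfrac{264}{343}c)·k_3 from \tfrac{6}{7}ac + \tfrac{181}{77}a + \tfrac{36}{49}b^{2} - \tfrac{36}{49}bc - \tfrac{960}{539}b - \tfrac{6}{11}c - \tfrac{19}{11} → \tfrac{181}{77}a + \tfrac{36}{49}b^{2} - \tfrac{72}{49}bc - \tfrac{960}{539}b + \tfrac{36}{49}c^{2} + \tfrac{960}{539}c - \tfrac{19}{11}
  leading term a: subtract (-\tfrac{724}{343})·k_3 from \tfrac{181}{77}a + \tfrac{36}{49}b^{2} - \tfrac{72}{49}bc - \tfrac{960}{539}b + \tfrac{36}{49}c^{2} + \tfrac{960}{539}c - \tfrac{19}{11} → \tfrac{36}{49}b^{2} - \tfrac{72}{49}bc - \tfrac{186}{49}b + \tfrac{36}{49}c^{2} + \tfrac{186}{49}c + \tfrac{228}{49}
  leading term b^{2}: no divisor's leading term divides it; move \tfrac{36}{49}b^{2} to the remainder.
  leading term bc: no divisor's leading term divides it; move -\tfrac{72}{49}bc to the remainder.
  leading term b: no divisor's leading term divides it; move -\tfrac{186}{49}b to the remainder.
  leading term c^{2}: no divisor's leading term divides it; move \tfrac{36}{49}c^{2} to the remainder.
  leading term c: no divisor's leading term divides it; move \tfrac{186}{49}c to the remainder.
  leading term 1: no divisor's leading term divides it; move \tfrac{228}{49} to the remainder.
  remainder \tfrac{36}{49}b^{2} - \tfrac{72}{49}bc - \tfrac{186}{49}b + \tfrac{36}{49}c^{2} + \tfrac{186}{49}c + \tfrac{228}{49} ≠ 0; add k_4 = \tfrac{36}{49}b^{2} - \tfrac{72}{49}bc - \tfrac{186}{49}b + \tfrac{36}{49}c^{2} + \tfrac{186}{49}c + \tfrac{228}{49} to the basis.

The other S-polynomials (S(h_2,k_3), S(h_1,k_4), S(h_2,k_4), S(k_3,k_4)) all reduce to 0 modulo the current basis, so we have a Gröbner basis.
Inter-reduce: drop elements whose leading term is divisible by another's, tail-reduce, and make monic.
Reduced Gröbner basis: {a + \tfrac{6}{7}b - \tfrac{6}{7}c - \tfrac{19}{7}, b^{2} - 2bc - \tfrac{31}{6}b + c^{2} + \tfrac{31}{6}c + \tfrac{19}{3}}.

Same reduced basis, so the two generating sets span the same ideal.
The same test decides containment: I ⊆ J iff every generator of I reduces to 0 modulo a Gröbner basis of J.

Yes, the ideals are equal.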